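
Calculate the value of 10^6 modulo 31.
6 = 4 + 2 (binary 110). Repeated squaring mod 31: 10^1 ≡ 10; 10^2 ≡ 10² = 100 ≡ 7; 10^4 ≡ 7² = 49 ≡ 18. Multiply: 10^6 = 10^4 × 10^2 ≡ 18 × 7 (mod 31): 18 × 7 = 126 ≡ 2. So 10^6 ≡ 2 (mod 31).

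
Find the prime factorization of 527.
17 × 31

Divide by primes starting from smallest:
527 ÷ 17 = 31
31 ÷ 31 = 1

527 = 17 × 31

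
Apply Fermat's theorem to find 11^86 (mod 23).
By Fermat: 11^{22} ≡ 1 (mod 23). 86 = 3×22 + 20. So 11^{86} ≡ 11^{20} ≡ 4 (mod 23)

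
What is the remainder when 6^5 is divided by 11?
5 = 4 + 1 (binary 101). Repeated squaring mod 11: 6^1 ≡ 6; 6^2 ≡ 6² = 36 ≡ 3; 6^4 ≡ 3² = 9 ≡ 9. Multiply: 6^5 = 6^4 × 6^1 ≡ 9 × 6 (mod 11): 9 × 6 = 54 ≡ 10. So 6^5 ≡ 10 (mod 11).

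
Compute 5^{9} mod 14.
13

Using successive squaring:
Binary expansion of 9: 1001
Powers of 5 mod 14 (each is the square of the previous):
  5^1 ≡ 5 (mod 14)
  5^2 ≡ 5² = 25 ≡ 11 (mod 14)
  5^4 ≡ 11² = 121 ≡ 9 (mod 14)
  5^8 ≡ 9² = 81 ≡ 11 (mod 14)
9 = 8 + 1, so 5^9 = 5^8 × 5^1 ≡ 11 × 5 (mod 14)
Multiplying step by step:
  11 × 5 = 55 ≡ 13 (mod 14)
Result: 5^9 ≡ 13 (mod 14)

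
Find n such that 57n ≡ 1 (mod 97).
57^(-1) ≡ 80 (mod 97). Verification: 57 × 80 = 4560 ≡ 1 (mod 97)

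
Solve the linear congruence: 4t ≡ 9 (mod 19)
7

Since gcd(4, 19) = 1 divides 9, a solution exists.
Multiply both sides by the inverse of 4 mod 19:
  4^(-1) mod 19 = 5
  x ≡ 5 × 9 ≡ 45 ≡ 7 (mod 19)
Verification: 4 × 7 = 28 = 1 × 19 + 9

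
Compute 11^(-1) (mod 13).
11^(-1) ≡ 6 (mod 13). Verification: 11 × 6 = 66 ≡ 1 (mod 13)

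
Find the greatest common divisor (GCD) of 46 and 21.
1

Using the Euclidean algorithm:
46 = 2 × 21 + 4
21 = 5 × 4 + 1
4 = 4 × 1 + 0

GCD(46, 21) = 1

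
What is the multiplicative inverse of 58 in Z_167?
58^(-1) ≡ 72 (mod 167). Verification: 58 × 72 = 4176 ≡ 1 (mod 167)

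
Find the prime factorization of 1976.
2^3 × 13 × 19

Divide by primes starting from smallest:
1976 ÷ 2 = 988
988 ÷ 2 = 494
494 ÷ 2 = 247
247 ÷ 13 = 19
19 ÷ 19 = 1

1976 = 2^3 × 13 × 19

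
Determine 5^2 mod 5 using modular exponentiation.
5 ≡ 0 (mod 5). 2 = 2 (binary 10). Repeated squaring mod 5: 0^1 ≡ 0; 0^2 ≡ 0² = 0 ≡ 0. So 5^2 ≡ 0 (mod 5).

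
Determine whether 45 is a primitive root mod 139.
p - 1 = 138 has prime divisors 2, 3, 23. Check 45^(138/q) mod 139 for each: 45^(138/2) = 45^69 ≡ 1, 45^(138/3) = 45^46 ≡ 1, 45^(138/23) = 45^6 ≡ 6 (mod 139). Since 45^69 ≡ 1 (mod 139), the order of 45 divides 69 (in fact the order is 23) ≠ 138, so it is not a primitive root.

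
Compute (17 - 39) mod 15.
8

(17 - 39) = -22
-22 mod 15 = 8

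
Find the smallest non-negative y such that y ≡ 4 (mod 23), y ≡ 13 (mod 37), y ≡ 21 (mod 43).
6858

Using the Chinese Remainder Theorem:
M = product of moduli = 36593
For equation 1: M_1 = 1591, 1591 ≡ 4 (mod 23), inverse of 1591 mod 23 is 6 (check: 4 × 6 = 24 ≡ 1 (mod 23))
For equation 2: M_2 = 989, 989 ≡ 27 (mod 37), inverse of 989 mod 37 is 11 (check: 27 × 11 = 297 ≡ 1 (mod 37))
For equation 3: M_3 = 851, 851 ≡ 34 (mod 43), inverse of 851 mod 43 is 19 (check: 34 × 19 = 646 ≡ 1 (mod 43))
Combine: y ≡ Σ r_i×M_i×(M_i⁻¹ mod m_i) = 4×1591×6 + 13×989×11 + 21×851×19 = 38184 + 141427 + 339549 = 519160
519160 mod 36593 = 6858
y ≡ 6858 (mod 36593)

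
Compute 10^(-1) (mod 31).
10^(-1) ≡ 28 (mod 31). Verification: 10 × 28 = 280 ≡ 1 (mod 31)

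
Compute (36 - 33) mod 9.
3

(36 - 33) = 3
3 mod 9 = 3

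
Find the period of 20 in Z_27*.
Powers of 20 mod 27: 20^1≡20, 20^2≡22, 20^3≡8, 20^4≡25, 20^5≡14, 20^6≡10, 20^7≡11, 20^8≡4, 20^9≡26, 20^10≡7, 20^11≡5, 20^12≡19, 20^13≡2, 20^14≡13, 20^15≡17, 20^16≡16, 20^17≡23, 20^18≡1. Order = 18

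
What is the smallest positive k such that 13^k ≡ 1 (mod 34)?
Powers of 13 mod 34: 13^1≡13, 13^2≡33, 13^3≡21, 13^4≡1. Order = 4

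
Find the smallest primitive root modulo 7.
p - 1 = 6 has prime divisors 2, 3. h is a primitive root mod 7 iff h^(6/q) ≢ 1 (mod 7) for each such q.
h = 2: 2^3 ≡ 1, 2^2 ≡ 4 (mod 7); 2^3 ≡ 1, so not a primitive root.
h = 3: 3^3 ≡ 6, 3^2 ≡ 2 (mod 7); none is 1, so 3 has order 6 and is a primitive root.
The smallest primitive root mod 7 is g = 3.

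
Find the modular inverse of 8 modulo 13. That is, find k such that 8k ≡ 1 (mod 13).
5

Using Extended Euclidean Algorithm:
gcd(8, 13) = 1
Bezout coefficients: 8 × 5 + 13 × -3 = 1
So 8 × 5 ≡ 1 (mod 13)
The inverse is 5 mod 13 = 5
Verification: 8 × 5 = 40 = 3 × 13 + 1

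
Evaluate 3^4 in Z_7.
4 = 4 (binary 100). Repeated squaring mod 7: 3^1 ≡ 3; 3^2 ≡ 3² = 9 ≡ 2; 3^4 ≡ 2² = 4 ≡ 4. So 3^4 ≡ 4 (mod 7).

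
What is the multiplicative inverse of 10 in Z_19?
2

Using Extended Euclidean Algorithm:
gcd(10, 19) = 1
Bezout coefficients: 10 × 2 + 19 × -1 = 1
So 10 × 2 ≡ 1 (mod 19)
The inverse is 2 mod 19 = 2
Verification: 10 × 2 = 20 = 1 × 19 + 1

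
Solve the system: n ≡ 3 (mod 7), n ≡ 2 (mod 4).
M = 7 × 4 = 28. M₁ = 4, y₁ ≡ 2 (mod 7). M₂ = 7, y₂ ≡ 3 (mod 4). n = 3×4×2 + 2×7×3 ≡ 10 (mod 28)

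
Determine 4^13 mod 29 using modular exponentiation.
Using repeated squaring. 13 = 8 + 4 + 1 (binary 1101). Repeated squaring mod 29: 4^1 ≡ 4; 4^2 ≡ 4² = 16 ≡ 16; 4^4 ≡ 16² = 256 ≡ 24; 4^8 ≡ 24² = 576 ≡ 25. Multiply: 4^13 = 4^8 × 4^4 × 4^1 ≡ 25 × 24 × 4 (mod 29): 25 × 24 = 600 ≡ 20; 20 × 4 = 80 ≡ 22. So 4^13 ≡ 22 (mod 29).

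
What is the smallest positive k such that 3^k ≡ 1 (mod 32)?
Powers of 3 mod 32: 3^1≡3, 3^2≡9, 3^3≡27, 3^4≡17, 3^5≡19, 3^6≡25, 3^7≡11, 3^8≡1. Order = 8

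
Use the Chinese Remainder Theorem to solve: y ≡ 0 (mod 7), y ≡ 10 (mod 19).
105

Using the Chinese Remainder Theorem:
M = product of moduli = 133
For equation 1: M_1 = 19, 19 ≡ 5 (mod 7), inverse of 19 mod 7 is 3 (check: 5 × 3 = 15 ≡ 1 (mod 7))
For equation 2: M_2 = 7, 7 ≡ 7 (mod 19), inverse of 7 mod 19 is 11 (check: 7 × 11 = 77 ≡ 1 (mod 19))
Combine: y ≡ Σ r_i×M_i×(M_i⁻¹ mod m_i) = 0×19×3 + 10×7×11 = 0 + 770 = 770
770 mod 133 = 105
y ≡ 105 (mod 133)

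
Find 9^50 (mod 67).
Using repeated squaring. 50 = 32 + 16 + 2 (binary 110010). Repeated squaring mod 67: 9^1 ≡ 9; 9^2 ≡ 9² = 81 ≡ 14; 9^4 ≡ 14² = 196 ≡ 62; 9^8 ≡ 62² = 3844 ≡ 25; 9^16 ≡ 25² = 625 ≡ 22; 9^32 ≡ 22² = 484 ≡ 15. Multiply: 9^50 = 9^32 × 9^16 × 9^2 ≡ 15 × 22 × 14 (mod 67): 15 × 22 = 330 ≡ 62; 62 × 14 = 868 ≡ 64. So 9^50 ≡ 64 (mod 67).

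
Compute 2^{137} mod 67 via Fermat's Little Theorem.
32

By Fermat's Little Theorem, a^(p-1) ≡ 1 (mod p) for prime p and gcd(a, p) = 1
Here p = 67, so 2^66 ≡ 1 (mod 67)
We can reduce the exponent: 137 mod 66 = 5
So 2^137 ≡ 2^5 (mod 67)
Computing: 2^5 mod 67 = 32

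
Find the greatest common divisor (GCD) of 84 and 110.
2

Using the Euclidean algorithm:
84 = 0 × 110 + 84
110 = 1 × 84 + 26
84 = 3 × 26 + 6
26 = 4 × 6 + 2
6 = 3 × 2 + 0

GCD(84, 110) = 2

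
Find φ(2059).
1960

Prime factorization: 2059 = 29 × 71
Using the formula φ(n) = n × Π(1 - 1/p) for each prime factor p:
φ(2059) = 2059 × (1 - 1/29) × (1 - 1/71)
φ(2059) = 1960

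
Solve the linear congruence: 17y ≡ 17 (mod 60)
1

Since gcd(17, 60) = 1 divides 17, a solution exists.
Multiply both sides by the inverse of 17 mod 60:
  17^(-1) mod 60 = 53
  x ≡ 53 × 17 ≡ 901 ≡ 1 (mod 60)
Verification: 17 × 1 = 17 = 0 × 60 + 17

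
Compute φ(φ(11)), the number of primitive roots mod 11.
Number of primitive roots mod 11 = φ(10) = 4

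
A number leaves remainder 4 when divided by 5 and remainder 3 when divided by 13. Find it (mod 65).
M = 5 × 13 = 65. M₁ = 13, y₁ ≡ 2 (mod 5). M₂ = 5, y₂ ≡ 8 (mod 13). n = 4×13×2 + 3×5×8 ≡ 29 (mod 65)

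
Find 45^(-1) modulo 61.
19

Using Extended Euclidean Algorithm:
gcd(45, 61) = 1
Bezout coefficients: 45 × 19 + 61 × -14 = 1
So 45 × 19 ≡ 1 (mod 61)
The inverse is 19 mod 61 = 19
Verification: 45 × 19 = 855 = 14 × 61 + 1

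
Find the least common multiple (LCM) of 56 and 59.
3304

First find GCD(56, 59) using the Euclidean algorithm:
56 = 0 × 59 + 56
59 = 1 × 56 + 3
56 = 18 × 3 + 2
3 = 1 × 2 + 1
2 = 2 × 1 + 0
GCD(56, 59) = 1

LCM formula: LCM(a, b) = (a × b) / GCD(a, b)
LCM(56, 59) = (56 × 59) / 1
LCM(56, 59) = 3304 / 1
LCM(56, 59) = 3304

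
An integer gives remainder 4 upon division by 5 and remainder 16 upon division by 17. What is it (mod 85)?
M = 5 × 17 = 85. M₁ = 17, y₁ ≡ 3 (mod 5). M₂ = 5, y₂ ≡ 7 (mod 17). y = 4×17×3 + 16×5×7 ≡ 84 (mod 85). The smallest positive such number is 84.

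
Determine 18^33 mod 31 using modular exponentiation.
Using Fermat: 18^{30} ≡ 1 (mod 31). 33 ≡ 3 (mod 30). So 18^{33} ≡ 18^{3} ≡ 4 (mod 31)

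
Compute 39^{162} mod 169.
0

Using successive squaring:
Binary expansion of 162: 10100010
Powers of 39 mod 169 (each is the square of the previous):
  39^1 ≡ 39 (mod 169)
  39^2 ≡ 39² = 1521 ≡ 0 (mod 169)
  39^4 ≡ 0² = 0 ≡ 0 (mod 169)
  39^8 ≡ 0² = 0 ≡ 0 (mod 169)
  39^16 ≡ 0² = 0 ≡ 0 (mod 169)
  39^32 ≡ 0² = 0 ≡ 0 (mod 169)
  39^64 ≡ 0² = 0 ≡ 0 (mod 169)
  39^128 ≡ 0² = 0 ≡ 0 (mod 169)
162 = 128 + 32 + 2, so 39^162 = 39^128 × 39^32 × 39^2 ≡ 0 × 0 × 0 (mod 169)
Multiplying step by step:
  0 × 0 = 0 ≡ 0 (mod 169)
  0 × 0 = 0 ≡ 0 (mod 169)
Result: 39^162 ≡ 0 (mod 169)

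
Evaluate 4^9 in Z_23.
9 = 8 + 1 (binary 1001). Repeated squaring mod 23: 4^1 ≡ 4; 4^2 ≡ 4² = 16 ≡ 16; 4^4 ≡ 16² = 256 ≡ 3; 4^8 ≡ 3² = 9 ≡ 9. Multiply: 4^9 = 4^8 × 4^1 ≡ 9 × 4 (mod 23): 9 × 4 = 36 ≡ 13. So 4^9 ≡ 13 (mod 23).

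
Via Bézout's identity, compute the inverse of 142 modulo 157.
Extended GCD: 142(-21) + 157(19) = 1. So 142^(-1) ≡ 136 ≡ 136 (mod 157). Verify: 142 × 136 = 19312 ≡ 1 (mod 157)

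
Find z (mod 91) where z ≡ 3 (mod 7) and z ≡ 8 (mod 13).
M = 7 × 13 = 91. M₁ = 13, y₁ ≡ 6 (mod 7). M₂ = 7, y₂ ≡ 2 (mod 13). z = 3×13×6 + 8×7×2 ≡ 73 (mod 91)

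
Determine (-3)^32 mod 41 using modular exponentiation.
Using repeated squaring. (-3) ≡ 38 (mod 41). 32 = 32 (binary 100000). Repeated squaring mod 41: 38^1 ≡ 38; 38^2 ≡ 38² = 1444 ≡ 9; 38^4 ≡ 9² = 81 ≡ 40; 38^8 ≡ 40² = 1600 ≡ 1; 38^16 ≡ 1² = 1 ≡ 1; 38^32 ≡ 1² = 1 ≡ 1. So (-3)^32 ≡ 1 (mod 41).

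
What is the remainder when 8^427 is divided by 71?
Using Fermat: 8^{70} ≡ 1 (mod 71). 427 ≡ 7 (mod 70). So 8^{427} ≡ 8^{7} ≡ 25 (mod 71)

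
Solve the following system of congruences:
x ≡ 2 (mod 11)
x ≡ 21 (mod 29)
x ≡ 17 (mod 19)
1993

Using the Chinese Remainder Theorem:
M = product of moduli = 6061
For equation 1: M_1 = 551, 551 ≡ 1 (mod 11), inverse of 551 mod 11 is 1 (check: 1 × 1 = 1 ≡ 1 (mod 11))
For equation 2: M_2 = 209, 209 ≡ 6 (mod 29), inverse of 209 mod 29 is 5 (check: 6 × 5 = 30 ≡ 1 (mod 29))
For equation 3: M_3 = 319, 319 ≡ 15 (mod 19), inverse of 319 mod 19 is 14 (check: 15 × 14 = 210 ≡ 1 (mod 19))
Combine: x ≡ Σ r_i×M_i×(M_i⁻¹ mod m_i) = 2×551×1 + 21×209×5 + 17×319×14 = 1102 + 21945 + 75922 = 98969
98969 mod 6061 = 1993
x ≡ 1993 (mod 6061)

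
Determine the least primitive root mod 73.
p - 1 = 72 has prime divisors 2, 3. h is a primitive root mod 73 iff h^(72/q) ≢ 1 (mod 73) for each such q.
h = 2: 2^36 ≡ 1, 2^24 ≡ 64 (mod 73); 2^36 ≡ 1, so not a primitive root.
h = 3: 3^36 ≡ 1, 3^24 ≡ 1 (mod 73); 3^36 ≡ 1, so not a primitive root.
h = 4: 4^36 ≡ 1, 4^24 ≡ 8 (mod 73); 4^36 ≡ 1, so not a primitive root.
h = 5: 5^36 ≡ 72, 5^24 ≡ 8 (mod 73); none is 1, so 5 has order 72 and is a primitive root.
The smallest primitive root mod 73 is g = 5.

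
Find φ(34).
16

Prime factorization: 34 = 2 × 17
Using the formula φ(n) = n × Π(1 - 1/p) for each prime factor p:
φ(34) = 34 × (1 - 1/2) × (1 - 1/17)
φ(34) = 16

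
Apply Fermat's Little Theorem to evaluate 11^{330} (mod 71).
45

By Fermat's Little Theorem, a^(p-1) ≡ 1 (mod p) for prime p and gcd(a, p) = 1
Here p = 71, so 11^70 ≡ 1 (mod 71)
We can reduce the exponent: 330 mod 70 = 50
So 11^330 ≡ 11^50 (mod 71)
Computing: 11^50 mod 71 = 45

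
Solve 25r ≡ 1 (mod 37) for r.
25^(-1) ≡ 3 (mod 37). Verification: 25 × 3 = 75 ≡ 1 (mod 37)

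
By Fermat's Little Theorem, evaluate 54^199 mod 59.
By Fermat: 54^{58} ≡ 1 (mod 59). 199 = 3×58 + 25. So 54^{199} ≡ 54^{25} ≡ 32 (mod 59)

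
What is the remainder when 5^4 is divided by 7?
4 = 4 (binary 100). Repeated squaring mod 7: 5^1 ≡ 5; 5^2 ≡ 5² = 25 ≡ 4; 5^4 ≡ 4² = 16 ≡ 2. So 5^4 ≡ 2 (mod 7).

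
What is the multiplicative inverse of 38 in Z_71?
43

Using Extended Euclidean Algorithm:
gcd(38, 71) = 1
Bezout coefficients: 38 × -28 + 71 × 15 = 1
So 38 × -28 ≡ 1 (mod 71)
The inverse is -28 mod 71 = 43
Verification: 38 × 43 = 1634 = 23 × 71 + 1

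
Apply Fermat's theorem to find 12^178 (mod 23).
By Fermat: 12^{22} ≡ 1 (mod 23). 178 = 8×22 + 2. So 12^{178} ≡ 12^{2} ≡ 6 (mod 23)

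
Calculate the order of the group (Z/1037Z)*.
960

Prime factorization: 1037 = 17 × 61
Using the formula φ(n) = n × Π(1 - 1/p) for each prime factor p:
φ(1037) = 1037 × (1 - 1/17) × (1 - 1/61)
φ(1037) = 960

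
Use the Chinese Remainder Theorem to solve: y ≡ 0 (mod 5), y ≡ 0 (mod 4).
M = 5 × 4 = 20. M₁ = 4, y₁ ≡ 4 (mod 5). M₂ = 5, y₂ ≡ 1 (mod 4). y = 0×4×4 + 0×5×1 ≡ 0 (mod 20)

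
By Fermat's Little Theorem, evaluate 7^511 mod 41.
By Fermat: 7^{40} ≡ 1 (mod 41). 511 ≡ 31 (mod 40). So 7^{511} ≡ 7^{31} ≡ 19 (mod 41)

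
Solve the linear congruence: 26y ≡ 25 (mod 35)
5

Since gcd(26, 35) = 1 divides 25, a solution exists.
Multiply both sides by the inverse of 26 mod 35:
  26^(-1) mod 35 = 31
  x ≡ 31 × 25 ≡ 775 ≡ 5 (mod 35)
Verification: 26 × 5 = 130 = 3 × 35 + 25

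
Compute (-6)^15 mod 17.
Using repeated squaring. (-6) ≡ 11 (mod 17). 15 = 8 + 4 + 2 + 1 (binary 1111). Repeated squaring mod 17: 11^1 ≡ 11; 11^2 ≡ 11² = 121 ≡ 2; 11^4 ≡ 2² = 4 ≡ 4; 11^8 ≡ 4² = 16 ≡ 16. Multiply: (-6)^15 ≡ 11^8 × 11^4 × 11^2 × 11^1 ≡ 16 × 4 × 2 × 11 (mod 17): 16 × 4 = 64 ≡ 13; 13 × 2 = 26 ≡ 9; 9 × 11 = 99 ≡ 14. So (-6)^15 ≡ 14 (mod 17).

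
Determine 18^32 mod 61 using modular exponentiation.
Using repeated squaring. 32 = 32 (binary 100000). Repeated squaring mod 61: 18^1 ≡ 18; 18^2 ≡ 18² = 324 ≡ 19; 18^4 ≡ 19² = 361 ≡ 56; 18^8 ≡ 56² = 3136 ≡ 25; 18^16 ≡ 25² = 625 ≡ 15; 18^32 ≡ 15² = 225 ≡ 42. So 18^32 ≡ 42 (mod 61).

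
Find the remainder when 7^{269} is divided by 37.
By Fermat: 7^{36} ≡ 1 (mod 37). 269 = 7×36 + 17. So 7^{269} ≡ 7^{17} ≡ 16 (mod 37)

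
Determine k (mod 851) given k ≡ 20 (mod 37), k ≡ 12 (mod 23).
242

Using the Chinese Remainder Theorem:
M = product of moduli = 851
For equation 1: M_1 = 23, 23 ≡ 23 (mod 37), inverse of 23 mod 37 is 29 (check: 23 × 29 = 667 ≡ 1 (mod 37))
For equation 2: M_2 = 37, 37 ≡ 14 (mod 23), inverse of 37 mod 23 is 5 (check: 14 × 5 = 70 ≡ 1 (mod 23))
Combine: k ≡ Σ r_i×M_i×(M_i⁻¹ mod m_i) = 20×23×29 + 12×37×5 = 13340 + 2220 = 15560
15560 mod 851 = 242
k ≡ 242 (mod 851)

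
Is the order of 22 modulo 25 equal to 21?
No, the actual order is 20, not 21.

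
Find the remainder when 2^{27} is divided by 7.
By Fermat: 2^{6} ≡ 1 (mod 7). 27 = 4×6 + 3. So 2^{27} ≡ 2^{3} ≡ 1 (mod 7)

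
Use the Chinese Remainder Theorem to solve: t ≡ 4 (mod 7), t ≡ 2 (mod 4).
M = 7 × 4 = 28. M₁ = 4, y₁ ≡ 2 (mod 7). M₂ = 7, y₂ ≡ 3 (mod 4). t = 4×4×2 + 2×7×3 ≡ 18 (mod 28)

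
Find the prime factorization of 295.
5 × 59

Divide by primes starting from smallest:
295 ÷ 5 = 59
59 ÷ 59 = 1

295 = 5 × 59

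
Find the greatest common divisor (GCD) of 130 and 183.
1

Using the Euclidean algorithm:
130 = 0 × 183 + 130
183 = 1 × 130 + 53
130 = 2 × 53 + 24
53 = 2 × 24 + 5
24 = 4 × 5 + 4
5 = 1 × 4 + 1
4 = 4 × 1 + 0

GCD(130, 183) = 1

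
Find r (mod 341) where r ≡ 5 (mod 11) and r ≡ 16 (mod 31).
M = 11 × 31 = 341. M₁ = 31, y₁ ≡ 5 (mod 11). M₂ = 11, y₂ ≡ 17 (mod 31). r = 5×31×5 + 16×11×17 ≡ 16 (mod 341)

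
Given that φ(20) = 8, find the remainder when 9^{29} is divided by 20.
By Euler: 9^{8} ≡ 1 (mod 20) since gcd(9, 20) = 1. 29 = 3×8 + 5. So 9^{29} ≡ 9^{5} ≡ 9 (mod 20)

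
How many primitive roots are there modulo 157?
Number of primitive roots mod 157 = φ(156) = 48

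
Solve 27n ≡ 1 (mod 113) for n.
67

Using Extended Euclidean Algorithm:
gcd(27, 113) = 1
Bezout coefficients: 27 × -46 + 113 × 11 = 1
So 27 × -46 ≡ 1 (mod 113)
The inverse is -46 mod 113 = 67
Verification: 27 × 67 = 1809 = 16 × 113 + 1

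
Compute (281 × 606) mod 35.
11

(281 × 606) = 170286
170286 mod 35 = 11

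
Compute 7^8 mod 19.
8 = 8 (binary 1000). Repeated squaring mod 19: 7^1 ≡ 7; 7^2 ≡ 7² = 49 ≡ 11; 7^4 ≡ 11² = 121 ≡ 7; 7^8 ≡ 7² = 49 ≡ 11. So 7^8 ≡ 11 (mod 19).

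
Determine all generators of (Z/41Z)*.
Primitive roots mod 41: {6, 7, 11, 12, 13, 15, 17, 19, 22, 24, 26, 28, 29, 30, 34, 35}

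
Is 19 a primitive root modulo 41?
Yes

To verify, check if 19^(40/q) ≢ 1 (mod 41) for each prime divisor q of 40
Divisors of 40 = 40: [1, 2, 4, 5, 8, 10, 20, 40]
  19^(40/2) = 19^20 ≡ 40 (mod 41)
  19^(40/5) = 19^8 ≡ 37 (mod 41)
Conclusion: 19 is a primitive root modulo 41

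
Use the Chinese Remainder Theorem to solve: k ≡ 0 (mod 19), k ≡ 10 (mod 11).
76

Using the Chinese Remainder Theorem:
M = product of moduli = 209
For equation 1: M_1 = 11, 11 ≡ 11 (mod 19), inverse of 11 mod 19 is 7 (check: 11 × 7 = 77 ≡ 1 (mod 19))
For equation 2: M_2 = 19, 19 ≡ 8 (mod 11), inverse of 19 mod 11 is 7 (check: 8 × 7 = 56 ≡ 1 (mod 11))
Combine: k ≡ Σ r_i×M_i×(M_i⁻¹ mod m_i) = 0×11×7 + 10×19×7 = 0 + 1330 = 1330
1330 mod 209 = 76
k ≡ 76 (mod 209)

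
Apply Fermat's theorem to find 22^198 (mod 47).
By Fermat: 22^{46} ≡ 1 (mod 47). 198 = 4×46 + 14. So 22^{198} ≡ 22^{14} ≡ 24 (mod 47)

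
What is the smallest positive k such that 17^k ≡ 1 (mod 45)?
Powers of 17 mod 45: 17^1≡17, 17^2≡19, 17^3≡8, 17^4≡1. Order = 4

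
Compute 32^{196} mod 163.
93

Using successive squaring:
Binary expansion of 196: 11000100
Powers of 32 mod 163 (each is the square of the previous):
  32^1 ≡ 32 (mod 163)
  32^2 ≡ 32² = 1024 ≡ 46 (mod 163)
  32^4 ≡ 46² = 2116 ≡ 160 (mod 163)
  32^8 ≡ 160² = 25600 ≡ 9 (mod 163)
  32^16 ≡ 9² = 81 ≡ 81 (mod 163)
  32^32 ≡ 81² = 6561 ≡ 41 (mod 163)
  32^64 ≡ 41² = 1681 ≡ 51 (mod 163)
  32^128 ≡ 51² = 2601 ≡ 156 (mod 163)
196 = 128 + 64 + 4, so 32^196 = 32^128 × 32^64 × 32^4 ≡ 156 × 51 × 160 (mod 163)
Multiplying step by step:
  156 × 51 = 7956 ≡ 132 (mod 163)
  132 × 160 = 21120 ≡ 93 (mod 163)
Result: 32^196 ≡ 93 (mod 163)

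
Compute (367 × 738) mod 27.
9

(367 × 738) = 270846
270846 mod 27 = 9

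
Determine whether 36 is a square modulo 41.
By Euler's criterion: 36^{20} ≡ 1 (mod 41). Since this equals 1, 36 is a QR.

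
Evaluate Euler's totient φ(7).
6

Prime factorization: 7 = 7
Using the formula φ(n) = n × Π(1 - 1/p) for each prime factor p:
φ(7) = 7 × (1 - 1/7)
φ(7) = 6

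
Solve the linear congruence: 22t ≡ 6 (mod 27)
15

Since gcd(22, 27) = 1 divides 6, a solution exists.
Multiply both sides by the inverse of 22 mod 27:
  22^(-1) mod 27 = 16
  x ≡ 16 × 6 ≡ 96 ≡ 15 (mod 27)
Verification: 22 × 15 = 330 = 12 × 27 + 6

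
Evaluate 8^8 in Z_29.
8 = 8 (binary 1000). Repeated squaring mod 29: 8^1 ≡ 8; 8^2 ≡ 8² = 64 ≡ 6; 8^4 ≡ 6² = 36 ≡ 7; 8^8 ≡ 7² = 49 ≡ 20. So 8^8 ≡ 20 (mod 29).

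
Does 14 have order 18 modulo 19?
p - 1 = 18 has prime divisors 2, 3. Check 14^(18/q) mod 19 for each: 14^(18/2) = 14^9 ≡ 18, 14^(18/3) = 14^6 ≡ 7 (mod 19). None of these is 1, so 14 has order 18 = φ(19), so it is a primitive root mod 19.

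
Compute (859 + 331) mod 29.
1

(859 + 331) = 1190
1190 mod 29 = 1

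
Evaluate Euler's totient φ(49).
42

Prime factorization: 49 = 7^2
Using the formula φ(n) = n × Π(1 - 1/p) for each prime factor p:
φ(49) = 49 × (1 - 1/7)
φ(49) = 42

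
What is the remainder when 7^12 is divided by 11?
Using Fermat: 7^{10} ≡ 1 (mod 11). 12 ≡ 2 (mod 10). So 7^{12} ≡ 7^{2} ≡ 5 (mod 11)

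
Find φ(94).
46

Prime factorization: 94 = 2 × 47
Using the formula φ(n) = n × Π(1 - 1/p) for each prime factor p:
φ(94) = 94 × (1 - 1/2) × (1 - 1/47)
φ(94) = 46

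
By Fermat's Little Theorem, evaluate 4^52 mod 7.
By Fermat: 4^{6} ≡ 1 (mod 7). 52 = 8×6 + 4. So 4^{52} ≡ 4^{4} ≡ 4 (mod 7)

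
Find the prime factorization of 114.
2 × 3 × 19

Divide by primes starting from smallest:
114 ÷ 2 = 57
57 ÷ 3 = 19
19 ÷ 19 = 1

114 = 2 × 3 × 19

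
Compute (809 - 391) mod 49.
26

(809 - 391) = 418
418 mod 49 = 26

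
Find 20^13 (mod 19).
Using repeated squaring. 20 ≡ 1 (mod 19). 13 = 8 + 4 + 1 (binary 1101). Repeated squaring mod 19: 1^1 ≡ 1; 1^2 ≡ 1² = 1 ≡ 1; 1^4 ≡ 1² = 1 ≡ 1; 1^8 ≡ 1² = 1 ≡ 1. Multiply: 20^13 ≡ 1^8 × 1^4 × 1^1 ≡ 1 × 1 × 1 (mod 19): 1 × 1 = 1 ≡ 1; 1 × 1 = 1 ≡ 1. So 20^13 ≡ 1 (mod 19).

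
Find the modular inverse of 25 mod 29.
25^(-1) ≡ 7 (mod 29). Verification: 25 × 7 = 175 ≡ 1 (mod 29)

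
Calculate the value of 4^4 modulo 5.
4 = 4 (binary 100). Repeated squaring mod 5: 4^1 ≡ 4; 4^2 ≡ 4² = 16 ≡ 1; 4^4 ≡ 1² = 1 ≡ 1. So 4^4 ≡ 1 (mod 5).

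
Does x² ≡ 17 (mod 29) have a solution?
By Euler's criterion: 17^{14} ≡ 28 (mod 29). Since this equals -1 (≡ 28), 17 is not a QR.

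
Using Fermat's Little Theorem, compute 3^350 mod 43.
By Fermat: 3^{42} ≡ 1 (mod 43). 350 ≡ 14 (mod 42). So 3^{350} ≡ 3^{14} ≡ 36 (mod 43)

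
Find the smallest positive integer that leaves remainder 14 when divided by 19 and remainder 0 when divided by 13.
M = 19 × 13 = 247. M₁ = 13, y₁ ≡ 3 (mod 19). M₂ = 19, y₂ ≡ 11 (mod 13). y = 14×13×3 + 0×19×11 ≡ 52 (mod 247). The smallest positive such number is 52.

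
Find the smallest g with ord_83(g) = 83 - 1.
p - 1 = 82 has prime divisors 2, 41. h is a primitive root mod 83 iff h^(82/q) ≢ 1 (mod 83) for each such q.
h = 2: 2^41 ≡ 82, 2^2 ≡ 4 (mod 83); none is 1, so 2 has order 82 and is a primitive root.
The smallest primitive root mod 83 is g = 2.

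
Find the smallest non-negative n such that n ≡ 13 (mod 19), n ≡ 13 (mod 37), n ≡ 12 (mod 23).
4934

Using the Chinese Remainder Theorem:
M = product of moduli = 16169
For equation 1: M_1 = 851, 851 ≡ 15 (mod 19), inverse of 851 mod 19 is 14 (check: 15 × 14 = 210 ≡ 1 (mod 19))
For equation 2: M_2 = 437, 437 ≡ 30 (mod 37), inverse of 437 mod 37 is 21 (check: 30 × 21 = 630 ≡ 1 (mod 37))
For equation 3: M_3 = 703, 703 ≡ 13 (mod 23), inverse of 703 mod 23 is 16 (check: 13 × 16 = 208 ≡ 1 (mod 23))
Combine: n ≡ Σ r_i×M_i×(M_i⁻¹ mod m_i) = 13×851×14 + 13×437×21 + 12×703×16 = 154882 + 119301 + 134976 = 409159
409159 mod 16169 = 4934
n ≡ 4934 (mod 16169)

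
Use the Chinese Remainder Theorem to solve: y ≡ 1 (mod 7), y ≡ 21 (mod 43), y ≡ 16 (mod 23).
6686

Using the Chinese Remainder Theorem:
M = product of moduli = 6923
For equation 1: M_1 = 989, 989 ≡ 2 (mod 7), inverse of 989 mod 7 is 4 (check: 2 × 4 = 8 ≡ 1 (mod 7))
For equation 2: M_2 = 161, 161 ≡ 32 (mod 43), inverse of 161 mod 43 is 39 (check: 32 × 39 = 1248 ≡ 1 (mod 43))
For equation 3: M_3 = 301, 301 ≡ 2 (mod 23), inverse of 301 mod 23 is 12 (check: 2 × 12 = 24 ≡ 1 (mod 23))
Combine: y ≡ Σ r_i×M_i×(M_i⁻¹ mod m_i) = 1×989×4 + 21×161×39 + 16×301×12 = 3956 + 131859 + 57792 = 193607
193607 mod 6923 = 6686
y ≡ 6686 (mod 6923)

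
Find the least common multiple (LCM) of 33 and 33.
33

First find GCD(33, 33) using the Euclidean algorithm:
33 = 1 × 33 + 0
GCD(33, 33) = 33

LCM formula: LCM(a, b) = (a × b) / GCD(a, b)
LCM(33, 33) = (33 × 33) / 33
LCM(33, 33) = 1089 / 33
LCM(33, 33) = 33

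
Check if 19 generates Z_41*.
p - 1 = 40 has prime divisors 2, 5. Check 19^(40/q) mod 41 for each: 19^(40/2) = 19^20 ≡ 40, 19^(40/5) = 19^8 ≡ 37 (mod 41). None of these is 1, so 19 has order 40 = φ(41), so it is a primitive root mod 41.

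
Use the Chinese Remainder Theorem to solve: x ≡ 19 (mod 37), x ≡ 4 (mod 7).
130

Using the Chinese Remainder Theorem:
M = product of moduli = 259
For equation 1: M_1 = 7, 7 ≡ 7 (mod 37), inverse of 7 mod 37 is 16 (check: 7 × 16 = 112 ≡ 1 (mod 37))
For equation 2: M_2 = 37, 37 ≡ 2 (mod 7), inverse of 37 mod 7 is 4 (check: 2 × 4 = 8 ≡ 1 (mod 7))
Combine: x ≡ Σ r_i×M_i×(M_i⁻¹ mod m_i) = 19×7×16 + 4×37×4 = 2128 + 592 = 2720
2720 mod 259 = 130
x ≡ 130 (mod 259)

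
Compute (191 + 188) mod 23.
11

(191 + 188) = 379
379 mod 23 = 11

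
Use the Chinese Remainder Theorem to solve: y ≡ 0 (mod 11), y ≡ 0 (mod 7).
0

Using the Chinese Remainder Theorem:
M = product of moduli = 77
For equation 1: M_1 = 7, 7 ≡ 7 (mod 11), inverse of 7 mod 11 is 8 (check: 7 × 8 = 56 ≡ 1 (mod 11))
For equation 2: M_2 = 11, 11 ≡ 4 (mod 7), inverse of 11 mod 7 is 2 (check: 4 × 2 = 8 ≡ 1 (mod 7))
Combine: y ≡ Σ r_i×M_i×(M_i⁻¹ mod m_i) = 0×7×8 + 0×11×2 = 0 + 0 = 0
0 mod 77 = 0
y ≡ 0 (mod 77)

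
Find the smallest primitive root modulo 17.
p - 1 = 16 has prime divisors 2. h is a primitive root mod 17 iff h^(16/q) ≢ 1 (mod 17) for each such q.
h = 2: 2^8 ≡ 1 (mod 17); 2^8 ≡ 1, so not a primitive root.
h = 3: 3^8 ≡ 16 (mod 17); none is 1, so 3 has order 16 and is a primitive root.
The smallest primitive root mod 17 is g = 3.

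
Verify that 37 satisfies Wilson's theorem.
(36)! mod 37 = 36. Since this equals -1 (mod 37), Wilson confirms 37 is prime.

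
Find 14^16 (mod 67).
Using repeated squaring. 16 = 16 (binary 10000). Repeated squaring mod 67: 14^1 ≡ 14; 14^2 ≡ 14² = 196 ≡ 62; 14^4 ≡ 62² = 3844 ≡ 25; 14^8 ≡ 25² = 625 ≡ 22; 14^16 ≡ 22² = 484 ≡ 15. So 14^16 ≡ 15 (mod 67).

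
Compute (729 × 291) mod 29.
4

(729 × 291) = 212139
212139 mod 29 = 4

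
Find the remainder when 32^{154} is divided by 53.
By Fermat: 32^{52} ≡ 1 (mod 53). 154 = 2×52 + 50. So 32^{154} ≡ 32^{50} ≡ 25 (mod 53)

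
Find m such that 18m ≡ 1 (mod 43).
18^(-1) ≡ 12 (mod 43). Verification: 18 × 12 = 216 ≡ 1 (mod 43)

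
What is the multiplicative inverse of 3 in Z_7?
5

Using Extended Euclidean Algorithm:
gcd(3, 7) = 1
Bezout coefficients: 3 × -2 + 7 × 1 = 1
So 3 × -2 ≡ 1 (mod 7)
The inverse is -2 mod 7 = 5
Verification: 3 × 5 = 15 = 2 × 7 + 1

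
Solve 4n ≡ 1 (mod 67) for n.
4^(-1) ≡ 17 (mod 67). Verification: 4 × 17 = 68 ≡ 1 (mod 67)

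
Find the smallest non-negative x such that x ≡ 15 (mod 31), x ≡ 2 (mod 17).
325

Using the Chinese Remainder Theorem:
M = product of moduli = 527
For equation 1: M_1 = 17, 17 ≡ 17 (mod 31), inverse of 17 mod 31 is 11 (check: 17 × 11 = 187 ≡ 1 (mod 31))
For equation 2: M_2 = 31, 31 ≡ 14 (mod 17), inverse of 31 mod 17 is 11 (check: 14 × 11 = 154 ≡ 1 (mod 17))
Combine: x ≡ Σ r_i×M_i×(M_i⁻¹ mod m_i) = 15×17×11 + 2×31×11 = 2805 + 682 = 3487
3487 mod 527 = 325
x ≡ 325 (mod 527)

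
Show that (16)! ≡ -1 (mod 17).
(16)! mod 17 = 16. Since this equals -1 (mod 17), Wilson confirms 17 is prime.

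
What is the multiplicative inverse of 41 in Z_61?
3

Using Extended Euclidean Algorithm:
gcd(41, 61) = 1
Bezout coefficients: 41 × 3 + 61 × -2 = 1
So 41 × 3 ≡ 1 (mod 61)
The inverse is 3 mod 61 = 3
Verification: 41 × 3 = 123 = 2 × 61 + 1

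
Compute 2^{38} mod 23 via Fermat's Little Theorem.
9

By Fermat's Little Theorem, a^(p-1) ≡ 1 (mod p) for prime p and gcd(a, p) = 1
Here p = 23, so 2^22 ≡ 1 (mod 23)
We can reduce the exponent: 38 mod 22 = 16
So 2^38 ≡ 2^16 (mod 23)
Computing: 2^16 mod 23 = 9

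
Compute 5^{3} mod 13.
8

Using successive squaring:
Binary expansion of 3: 11
Powers of 5 mod 13 (each is the square of the previous):
  5^1 ≡ 5 (mod 13)
  5^2 ≡ 5² = 25 ≡ 12 (mod 13)
3 = 2 + 1, so 5^3 = 5^2 × 5^1 ≡ 12 × 5 (mod 13)
Multiplying step by step:
  12 × 5 = 60 ≡ 8 (mod 13)
Result: 5^3 ≡ 8 (mod 13)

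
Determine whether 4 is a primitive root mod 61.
p - 1 = 60 has prime divisors 2, 3, 5. Check 4^(60/q) mod 61 for each: 4^(60/2) = 4^30 ≡ 1, 4^(60/3) = 4^20 ≡ 13, 4^(60/5) = 4^12 ≡ 20 (mod 61). Since 4^30 ≡ 1 (mod 61), the order of 4 divides 30 (in fact the order is 30) ≠ 60, so it is not a primitive root.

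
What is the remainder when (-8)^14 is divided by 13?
Using Fermat: (-8)^{12} ≡ 1 (mod 13). 14 ≡ 2 (mod 12). So (-8)^{14} ≡ (-8)^{2} ≡ 12 (mod 13)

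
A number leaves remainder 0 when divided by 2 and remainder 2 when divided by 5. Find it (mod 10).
M = 2 × 5 = 10. M₁ = 5, y₁ ≡ 1 (mod 2). M₂ = 2, y₂ ≡ 3 (mod 5). y = 0×5×1 + 2×2×3 ≡ 2 (mod 10)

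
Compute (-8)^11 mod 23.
Using repeated squaring. (-8) ≡ 15 (mod 23). 11 = 8 + 2 + 1 (binary 1011). Repeated squaring mod 23: 15^1 ≡ 15; 15^2 ≡ 15² = 225 ≡ 18; 15^4 ≡ 18² = 324 ≡ 2; 15^8 ≡ 2² = 4 ≡ 4. Multiply: (-8)^11 ≡ 15^8 × 15^2 × 15^1 ≡ 4 × 18 × 15 (mod 23): 4 × 18 = 72 ≡ 3; 3 × 15 = 45 ≡ 22. So (-8)^11 ≡ 22 (mod 23).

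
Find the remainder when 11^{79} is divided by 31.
By Fermat: 11^{30} ≡ 1 (mod 31). 79 = 2×30 + 19. So 11^{79} ≡ 11^{19} ≡ 22 (mod 31)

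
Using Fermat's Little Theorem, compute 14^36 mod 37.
By Fermat's Little Theorem, 14^{36} ≡ 1 (mod 37) since 37 is prime and gcd(14, 37) = 1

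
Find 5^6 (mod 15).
6 = 4 + 2 (binary 110). Repeated squaring mod 15: 5^1 ≡ 5; 5^2 ≡ 5² = 25 ≡ 10; 5^4 ≡ 10² = 100 ≡ 10. Multiply: 5^6 = 5^4 × 5^2 ≡ 10 × 10 (mod 15): 10 × 10 = 100 ≡ 10. So 5^6 ≡ 10 (mod 15).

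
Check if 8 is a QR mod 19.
By Euler's criterion: 8^{9} ≡ 18 (mod 19). Since this equals -1 (≡ 18), 8 is not a QR.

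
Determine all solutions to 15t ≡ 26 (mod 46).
14

Since gcd(15, 46) = 1 divides 26, a solution exists.
Multiply both sides by the inverse of 15 mod 46:
  15^(-1) mod 46 = 43
  x ≡ 43 × 26 ≡ 1118 ≡ 14 (mod 46)
Verification: 15 × 14 = 210 = 4 × 46 + 26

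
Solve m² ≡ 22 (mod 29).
The square roots of 22 mod 29 are 15 and 14. Verify: 15² = 225 ≡ 22 (mod 29)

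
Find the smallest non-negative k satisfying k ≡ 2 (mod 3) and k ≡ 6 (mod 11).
M = 3 × 11 = 33. M₁ = 11, y₁ ≡ 2 (mod 3). M₂ = 3, y₂ ≡ 4 (mod 11). k = 2×11×2 + 6×3×4 ≡ 17 (mod 33)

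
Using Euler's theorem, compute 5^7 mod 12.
By Euler: 5^{4} ≡ 1 (mod 12) since gcd(5, 12) = 1. 7 = 1×4 + 3. So 5^{7} ≡ 5^{3} ≡ 5 (mod 12)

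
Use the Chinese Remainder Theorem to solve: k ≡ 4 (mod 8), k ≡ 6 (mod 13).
M = 8 × 13 = 104. M₁ = 13, y₁ ≡ 5 (mod 8). M₂ = 8, y₂ ≡ 5 (mod 13). k = 4×13×5 + 6×8×5 ≡ 84 (mod 104)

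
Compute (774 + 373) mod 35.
27

(774 + 373) = 1147
1147 mod 35 = 27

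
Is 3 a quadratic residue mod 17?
By Euler's criterion: 3^{8} ≡ 16 (mod 17). Since this equals -1 (≡ 16), 3 is not a QR.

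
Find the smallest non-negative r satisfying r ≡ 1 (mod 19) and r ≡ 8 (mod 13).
M = 19 × 13 = 247. M₁ = 13, y₁ ≡ 3 (mod 19). M₂ = 19, y₂ ≡ 11 (mod 13). r = 1×13×3 + 8×19×11 ≡ 229 (mod 247)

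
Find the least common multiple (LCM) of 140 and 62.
4340

First find GCD(140, 62) using the Euclidean algorithm:
140 = 2 × 62 + 16
62 = 3 × 16 + 14
16 = 1 × 14 + 2
14 = 7 × 2 + 0
GCD(140, 62) = 2

LCM formula: LCM(a, b) = (a × b) / GCD(a, b)
LCM(140, 62) = (140 × 62) / 2
LCM(140, 62) = 8680 / 2
LCM(140, 62) = 4340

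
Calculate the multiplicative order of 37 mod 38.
Powers of 37 mod 38: 37^1≡37, 37^2≡1. Order = 2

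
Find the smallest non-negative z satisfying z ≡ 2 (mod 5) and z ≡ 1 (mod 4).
M = 5 × 4 = 20. M₁ = 4, y₁ ≡ 4 (mod 5). M₂ = 5, y₂ ≡ 1 (mod 4). z = 2×4×4 + 1×5×1 ≡ 17 (mod 20)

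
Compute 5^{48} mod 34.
1

Using successive squaring:
Binary expansion of 48: 110000
Powers of 5 mod 34 (each is the square of the previous):
  5^1 ≡ 5 (mod 34)
  5^2 ≡ 5² = 25 ≡ 25 (mod 34)
  5^4 ≡ 25² = 625 ≡ 13 (mod 34)
  5^8 ≡ 13² = 169 ≡ 33 (mod 34)
  5^16 ≡ 33² = 1089 ≡ 1 (mod 34)
  5^32 ≡ 1² = 1 ≡ 1 (mod 34)
48 = 32 + 16, so 5^48 = 5^32 × 5^16 ≡ 1 × 1 (mod 34)
Multiplying step by step:
  1 × 1 = 1 ≡ 1 (mod 34)
Result: 5^48 ≡ 1 (mod 34)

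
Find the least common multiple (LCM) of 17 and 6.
102

First find GCD(17, 6) using the Euclidean algorithm:
17 = 2 × 6 + 5
6 = 1 × 5 + 1
5 = 5 × 1 + 0
GCD(17, 6) = 1

LCM formula: LCM(a, b) = (a × b) / GCD(a, b)
LCM(17, 6) = (17 × 6) / 1
LCM(17, 6) = 102 / 1
LCM(17, 6) = 102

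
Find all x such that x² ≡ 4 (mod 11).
The square roots of 4 mod 11 are 9 and 2. Verify: 9² = 81 ≡ 4 (mod 11)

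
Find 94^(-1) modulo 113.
107

Using Extended Euclidean Algorithm:
gcd(94, 113) = 1
Bezout coefficients: 94 × -6 + 113 × 5 = 1
So 94 × -6 ≡ 1 (mod 113)
The inverse is -6 mod 113 = 107
Verification: 94 × 107 = 10058 = 89 × 113 + 1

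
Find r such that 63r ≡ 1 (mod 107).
63^(-1) ≡ 17 (mod 107). Verification: 63 × 17 = 1071 ≡ 1 (mod 107)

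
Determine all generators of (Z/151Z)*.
Primitive roots mod 151: {6, 7, 12, 13, 14, 15, 30, 35, 48, 51, 52, 54, 56, 61, 63, 71, 77, 82, 89, 93, 96, 102, 104, 106, 108, 109, 111, 112, 114, 115, 117, 120, 126, 129, 130, 133, 134, 140, 141, 146}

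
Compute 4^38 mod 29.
Using Fermat: 4^{28} ≡ 1 (mod 29). 38 ≡ 10 (mod 28). So 4^{38} ≡ 4^{10} ≡ 23 (mod 29)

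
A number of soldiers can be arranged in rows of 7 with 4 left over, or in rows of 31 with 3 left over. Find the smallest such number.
M = 7 × 31 = 217. M₁ = 31, y₁ ≡ 5 (mod 7). M₂ = 7, y₂ ≡ 9 (mod 31). m = 4×31×5 + 3×7×9 ≡ 158 (mod 217). The smallest positive such number is 158.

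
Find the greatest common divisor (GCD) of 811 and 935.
1

Using the Euclidean algorithm:
811 = 0 × 935 + 811
935 = 1 × 811 + 124
811 = 6 × 124 + 67
124 = 1 × 67 + 57
67 = 1 × 57 + 10
57 = 5 × 10 + 7
10 = 1 × 7 + 3
7 = 2 × 3 + 1
3 = 3 × 1 + 0

GCD(811, 935) = 1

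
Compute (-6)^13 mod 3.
Using repeated squaring. (-6) ≡ 0 (mod 3). 13 = 8 + 4 + 1 (binary 1101). Repeated squaring mod 3: 0^1 ≡ 0; 0^2 ≡ 0² = 0 ≡ 0; 0^4 ≡ 0² = 0 ≡ 0; 0^8 ≡ 0² = 0 ≡ 0. Multiply: (-6)^13 ≡ 0^8 × 0^4 × 0^1 ≡ 0 × 0 × 0 (mod 3): 0 × 0 = 0 ≡ 0; 0 × 0 = 0 ≡ 0. So (-6)^13 ≡ 0 (mod 3).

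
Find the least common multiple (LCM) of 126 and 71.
8946

First find GCD(126, 71) using the Euclidean algorithm:
126 = 1 × 71 + 55
71 = 1 × 55 + 16
55 = 3 × 16 + 7
16 = 2 × 7 + 2
7 = 3 × 2 + 1
2 = 2 × 1 + 0
GCD(126, 71) = 1

LCM formula: LCM(a, b) = (a × b) / GCD(a, b)
LCM(126, 71) = (126 × 71) / 1
LCM(126, 71) = 8946 / 1
LCM(126, 71) = 8946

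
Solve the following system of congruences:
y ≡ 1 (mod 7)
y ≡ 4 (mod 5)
29

Using the Chinese Remainder Theorem:
M = product of moduli = 35
For equation 1: M_1 = 5, 5 ≡ 5 (mod 7), inverse of 5 mod 7 is 3 (check: 5 × 3 = 15 ≡ 1 (mod 7))
For equation 2: M_2 = 7, 7 ≡ 2 (mod 5), inverse of 7 mod 5 is 3 (check: 2 × 3 = 6 ≡ 1 (mod 5))
Combine: y ≡ Σ r_i×M_i×(M_i⁻¹ mod m_i) = 1×5×3 + 4×7×3 = 15 + 84 = 99
99 mod 35 = 29
y ≡ 29 (mod 35)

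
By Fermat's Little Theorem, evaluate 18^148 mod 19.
By Fermat: 18^{18} ≡ 1 (mod 19). 148 = 8×18 + 4. So 18^{148} ≡ 18^{4} ≡ 1 (mod 19)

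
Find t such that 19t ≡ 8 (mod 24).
8

Since gcd(19, 24) = 1 divides 8, a solution exists.
Multiply both sides by the inverse of 19 mod 24:
  19^(-1) mod 24 = 19
  x ≡ 19 × 8 ≡ 152 ≡ 8 (mod 24)
Verification: 19 × 8 = 152 = 6 × 24 + 8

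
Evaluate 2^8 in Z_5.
8 = 8 (binary 1000). Repeated squaring mod 5: 2^1 ≡ 2; 2^2 ≡ 2² = 4 ≡ 4; 2^4 ≡ 4² = 16 ≡ 1; 2^8 ≡ 1² = 1 ≡ 1. So 2^8 ≡ 1 (mod 5).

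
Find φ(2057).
1760

Prime factorization: 2057 = 11^2 × 17
Using the formula φ(n) = n × Π(1 - 1/p) for each prime factor p:
φ(2057) = 2057 × (1 - 1/11) × (1 - 1/17)
φ(2057) = 1760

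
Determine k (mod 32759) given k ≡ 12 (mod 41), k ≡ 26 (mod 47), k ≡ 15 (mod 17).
24325

Using the Chinese Remainder Theorem:
M = product of moduli = 32759
For equation 1: M_1 = 799, 799 ≡ 20 (mod 41), inverse of 799 mod 41 is 39 (check: 20 × 39 = 780 ≡ 1 (mod 41))
For equation 2: M_2 = 697, 697 ≡ 39 (mod 47), inverse of 697 mod 47 is 41 (check: 39 × 41 = 1599 ≡ 1 (mod 47))
For equation 3: M_3 = 1927, 1927 ≡ 6 (mod 17), inverse of 1927 mod 17 is 3 (check: 6 × 3 = 18 ≡ 1 (mod 17))
Combine: k ≡ Σ r_i×M_i×(M_i⁻¹ mod m_i) = 12×799×39 + 26×697×41 + 15×1927×3 = 373932 + 743002 + 86715 = 1203649
1203649 mod 32759 = 24325
k ≡ 24325 (mod 32759)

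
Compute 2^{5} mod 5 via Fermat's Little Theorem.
2

By Fermat's Little Theorem, a^(p-1) ≡ 1 (mod p) for prime p and gcd(a, p) = 1
Here p = 5, so 2^4 ≡ 1 (mod 5)
We can reduce the exponent: 5 mod 4 = 1
So 2^5 ≡ 2^1 (mod 5)
Computing: 2^1 mod 5 = 2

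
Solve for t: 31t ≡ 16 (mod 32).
16

Since gcd(31, 32) = 1 divides 16, a solution exists.
Multiply both sides by the inverse of 31 mod 32:
  31^(-1) mod 32 = 31
  x ≡ 31 × 16 ≡ 496 ≡ 16 (mod 32)
Verification: 31 × 16 = 496 = 15 × 32 + 16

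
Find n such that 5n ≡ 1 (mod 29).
5^(-1) ≡ 6 (mod 29). Verification: 5 × 6 = 30 ≡ 1 (mod 29)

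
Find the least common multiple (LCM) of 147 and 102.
4998

First find GCD(147, 102) using the Euclidean algorithm:
147 = 1 × 102 + 45
102 = 2 × 45 + 12
45 = 3 × 12 + 9
12 = 1 × 9 + 3
9 = 3 × 3 + 0
GCD(147, 102) = 3

LCM formula: LCM(a, b) = (a × b) / GCD(a, b)
LCM(147, 102) = (147 × 102) / 3
LCM(147, 102) = 14994 / 3
LCM(147, 102) = 4998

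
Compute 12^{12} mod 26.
14

Using successive squaring:
Binary expansion of 12: 1100
Powers of 12 mod 26 (each is the square of the previous):
  12^1 ≡ 12 (mod 26)
  12^2 ≡ 12² = 144 ≡ 14 (mod 26)
  12^4 ≡ 14² = 196 ≡ 14 (mod 26)
  12^8 ≡ 14² = 196 ≡ 14 (mod 26)
12 = 8 + 4, so 12^12 = 12^8 × 12^4 ≡ 14 × 14 (mod 26)
Multiplying step by step:
  14 × 14 = 196 ≡ 14 (mod 26)
Result: 12^12 ≡ 14 (mod 26)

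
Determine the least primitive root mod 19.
p - 1 = 18 has prime divisors 2, 3. h is a primitive root mod 19 iff h^(18/q) ≢ 1 (mod 19) for each such q.
h = 2: 2^9 ≡ 18, 2^6 ≡ 7 (mod 19); none is 1, so 2 has order 18 and is a primitive root.
The smallest primitive root mod 19 is g = 2.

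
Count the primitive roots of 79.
24

The number of primitive roots modulo p is φ(p-1) = φ(78)
φ(78) = 24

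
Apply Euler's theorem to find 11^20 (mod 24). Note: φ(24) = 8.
By Euler: 11^{8} ≡ 1 (mod 24) since gcd(11, 24) = 1. 20 = 2×8 + 4. So 11^{20} ≡ 11^{4} ≡ 1 (mod 24)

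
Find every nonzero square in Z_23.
QRs mod 23: {1, 2, 3, 4, 6, 8, 9, 12, 13, 16, 18}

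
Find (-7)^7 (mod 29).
(-7) ≡ 22 (mod 29). 7 = 4 + 2 + 1 (binary 111). Repeated squaring mod 29: 22^1 ≡ 22; 22^2 ≡ 22² = 484 ≡ 20; 22^4 ≡ 20² = 400 ≡ 23. Multiply: (-7)^7 ≡ 22^4 × 22^2 × 22^1 ≡ 23 × 20 × 22 (mod 29): 23 × 20 = 460 ≡ 25; 25 × 22 = 550 ≡ 28. So (-7)^7 ≡ 28 (mod 29).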